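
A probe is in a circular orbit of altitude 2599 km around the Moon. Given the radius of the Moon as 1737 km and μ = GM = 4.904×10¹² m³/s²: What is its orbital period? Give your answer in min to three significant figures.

T ≈ 427 min

r = 1737 + 2599 = 4336.0 km = 4.3360×10⁶ m.
Kepler's third law: T = 2π√(r³/μ) = 2π√((4.336×10⁶)³ / 4.904×10¹²).
r³/μ = 1.662×10⁷ s², so T = 2π × 4.077×10³ = 2.562×10⁴ s.
Converting: 2.562×10⁴ s ÷ 60.00 = 427.0 min.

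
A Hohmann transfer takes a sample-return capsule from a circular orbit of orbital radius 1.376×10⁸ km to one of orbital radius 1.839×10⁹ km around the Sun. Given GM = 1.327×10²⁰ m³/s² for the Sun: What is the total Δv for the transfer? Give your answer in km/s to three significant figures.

Δv_total ≈ 16.6 km/s

r₁ = 1.376×10⁸ km = 1.376×10¹¹ m.
r₂ = 1.839×10⁹ km = 1.839×10¹² m.
Transfer ellipse a_t = (r₁ + r₂)/2 = 9.883×10¹¹ m.
At r₁: circular v_c1 = √(μ/r₁) = 31050 m/s; transfer-perihelion v_p = √[μ(2/r₁ − 1/a_t)] = 42360 m/s.
Δv₁ = v_p − v_c1 = 11310 m/s.
At r₂: circular v_c2 = √(μ/r₂) = 8495 m/s; transfer-aphelion v_a = √[μ(2/r₂ − 1/a_t)] = 3170 m/s.
Δv₂ = v_c2 − v_a = 5325 m/s.
Total Δv = Δv₁ + Δv₂ = 16630 m/s = 16.63 km/s.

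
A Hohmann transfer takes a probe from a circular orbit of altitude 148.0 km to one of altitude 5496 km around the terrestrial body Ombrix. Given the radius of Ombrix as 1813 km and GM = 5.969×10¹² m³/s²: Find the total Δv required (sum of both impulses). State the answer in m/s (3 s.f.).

r₁ = 1813 + 148.0 = 1961.0 km = 1.9610×10⁶ m.
r₂ = 1813 + 5496 = 7309.0 km = 7.3090×10⁶ m.
Transfer ellipse a_t = (r₁ + r₂)/2 = 4.635×10⁶ m.
At r₁: circular v_c1 = √(μ/r₁) = 1745 m/s; transfer-periapsis v_p = √[μ(2/r₁ − 1/a_t)] = 2191 m/s.
Δv₁ = v_p − v_c1 = 446.2 m/s.
At r₂: circular v_c2 = √(μ/r₂) = 903.7 m/s; transfer-apoapsis v_a = √[μ(2/r₂ − 1/a_t)] = 587.8 m/s.
Δv₂ = v_c2 − v_a = 315.9 m/s.
Total Δv = Δv₁ + Δv₂ = 762.1 m/s.

Δv_total ≈ 762 m/s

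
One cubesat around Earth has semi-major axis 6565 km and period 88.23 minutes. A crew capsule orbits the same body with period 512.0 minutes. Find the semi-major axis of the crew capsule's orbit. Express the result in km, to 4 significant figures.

a₂ ≈ 21200 km

Kepler's third law: a³ ∝ T², so a₂ = a₁ (T₂/T₁)^(2/3).
T₂/T₁ = 5.803, (T₂/T₁)^(2/3) = 3.229.
a₂ = 6565 × 3.229 = 21200 km.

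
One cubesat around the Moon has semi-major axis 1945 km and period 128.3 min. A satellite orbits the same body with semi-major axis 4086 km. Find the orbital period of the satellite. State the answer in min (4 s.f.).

T₂ ≈ 390.7 min

Kepler's third law: T² ∝ a³, so T₂ = T₁ (a₂/a₁)^(3/2).
a₂/a₁ = 2.101, (a₂/a₁)^(3/2) = 3.045.
T₂ = 128.3 × 3.045 = 390.7 min.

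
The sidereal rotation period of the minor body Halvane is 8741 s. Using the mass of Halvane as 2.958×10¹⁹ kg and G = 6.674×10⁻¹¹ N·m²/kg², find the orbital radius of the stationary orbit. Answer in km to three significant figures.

μ = GM = 6.674×10⁻¹¹ × 2.958×10¹⁹ = 1.974×10⁹ m³/s².
A synchronous orbit has period T, so by Kepler's third law a = (μT²/4π²)^(1/3).
μT²/4π² = 1.974×10⁹ × (8.741×10³)² / 39.48 = 3.821×10¹⁵ m³.
a = 1.563×10⁵ m = 156.33 km.

r_sync ≈ 156 km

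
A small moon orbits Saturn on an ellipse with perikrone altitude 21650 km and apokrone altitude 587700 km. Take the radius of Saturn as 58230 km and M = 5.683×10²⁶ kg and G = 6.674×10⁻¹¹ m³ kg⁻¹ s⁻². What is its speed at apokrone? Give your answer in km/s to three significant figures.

μ = GM = 6.674×10⁻¹¹ × 5.683×10²⁶ = 3.793×10¹⁶ m³/s².
r_p = 58230 + 21650 = 79880 km = 7.9880×10⁷ m.
r_a = 58230 + 587700 = 645930 km = 6.4593×10⁸ m.
Semi-major axis a = (r_p + r_a)/2 = 3.6290×10⁵ km = 3.629×10⁸ m.
Vis-viva: v² = μ(2/r − 1/a) = 3.793×10¹⁶ × (3.096×10⁻⁹ − 2.756×10⁻⁹) = 1.292×10⁷ m²/s².
v = 3595 m/s = 3.595 km/s.

v ≈ 3.60 km/s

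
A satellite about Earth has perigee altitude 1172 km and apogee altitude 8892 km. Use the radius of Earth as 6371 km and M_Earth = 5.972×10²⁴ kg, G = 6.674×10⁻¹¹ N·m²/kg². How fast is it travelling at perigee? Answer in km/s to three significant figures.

v ≈ 8.41 km/s

μ = GM = 6.674×10⁻¹¹ × 5.972×10²⁴ = 3.986×10¹⁴ m³/s².
r_p = 6371 + 1172 = 7543.0 km = 7.5430×10⁶ m.
r_a = 6371 + 8892 = 15263 km = 1.5263×10⁷ m.
Semi-major axis a = (r_p + r_a)/2 = 11403 km = 1.140×10⁷ m.
Vis-viva: v² = μ(2/r − 1/a) = 3.986×10¹⁴ × (2.651×10⁻⁷ − 8.770×10⁻⁸) = 7.073×10⁷ m²/s².
v = 8410 m/s = 8.410 km/s.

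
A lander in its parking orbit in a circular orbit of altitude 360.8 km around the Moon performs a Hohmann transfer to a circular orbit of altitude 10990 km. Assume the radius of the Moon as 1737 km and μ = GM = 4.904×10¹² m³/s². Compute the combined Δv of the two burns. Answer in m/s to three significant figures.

r₁ = 1737 + 360.8 = 2097.8 km = 2.0978×10⁶ m.
r₂ = 1737 + 10990 = 12727 km = 1.2727×10⁷ m.
Transfer ellipse a_t = (r₁ + r₂)/2 = 7.412×10⁶ m.
At r₁: circular v_c1 = √(μ/r₁) = 1529 m/s; transfer-perilune v_p = √[μ(2/r₁ − 1/a_t)] = 2003 m/s.
Δv₁ = v_p − v_c1 = 474.5 m/s.
At r₂: circular v_c2 = √(μ/r₂) = 620.7 m/s; transfer-apolune v_a = √[μ(2/r₂ − 1/a_t)] = 330.2 m/s.
Δv₂ = v_c2 − v_a = 290.5 m/s.
Total Δv = Δv₁ + Δv₂ = 765.0 m/s.

Δv_total ≈ 765 m/s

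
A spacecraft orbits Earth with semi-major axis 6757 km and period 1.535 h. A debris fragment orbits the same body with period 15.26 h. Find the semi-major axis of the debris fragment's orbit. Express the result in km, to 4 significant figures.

Kepler's third law: a³ ∝ T², so a₂ = a₁ (T₂/T₁)^(2/3).
T₂/T₁ = 9.941, (T₂/T₁)^(2/3) = 4.623.
a₂ = 6757 × 4.623 = 31240 km.

a₂ ≈ 31240 km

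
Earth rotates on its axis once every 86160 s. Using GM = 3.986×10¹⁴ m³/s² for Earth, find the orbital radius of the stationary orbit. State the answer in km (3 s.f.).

A synchronous orbit has period T, so by Kepler's third law a = (μT²/4π²)^(1/3).
μT²/4π² = 3.986×10¹⁴ × (8.616×10⁴)² / 39.48 = 7.495×10²² m³.
a = 4.216×10⁷ m = 42163 km.

r_sync ≈ 42200 km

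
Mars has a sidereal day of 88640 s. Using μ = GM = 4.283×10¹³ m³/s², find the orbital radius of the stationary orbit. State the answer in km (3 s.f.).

r_sync ≈ 20400 km

A synchronous orbit has period T, so by Kepler's third law a = (μT²/4π²)^(1/3).
μT²/4π² = 4.283×10¹³ × (8.864×10⁴)² / 39.48 = 8.524×10²¹ m³.
a = 2.043×10⁷ m = 20428 km.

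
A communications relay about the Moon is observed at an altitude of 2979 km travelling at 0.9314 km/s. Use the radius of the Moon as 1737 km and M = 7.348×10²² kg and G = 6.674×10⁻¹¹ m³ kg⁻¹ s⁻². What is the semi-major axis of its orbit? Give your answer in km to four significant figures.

μ = GM = 6.674×10⁻¹¹ × 7.348×10²² = 4.904×10¹² m³/s².
r = 1737 + 2979 = 4716.0 km = 4.716×10⁶ m.
Specific orbital energy ε = v²/2 − μ/r = (931.4)²/2 − 4.904×10¹²/4.716×10⁶ = -6.061×10⁵ J/kg.
Since ε = −μ/(2a), a = −μ/(2ε) = 4.045×10⁶ m = 4045.4 km.

a ≈ 4045 km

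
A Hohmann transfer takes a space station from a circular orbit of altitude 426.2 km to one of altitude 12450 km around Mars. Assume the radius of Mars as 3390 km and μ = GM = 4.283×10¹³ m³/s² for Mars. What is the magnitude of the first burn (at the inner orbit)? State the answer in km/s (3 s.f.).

Δv ≈ 0.903 km/s

r₁ = 3390 + 426.2 = 3816.2 km = 3.8162×10⁶ m.
r₂ = 3390 + 12450 = 15840 km = 1.5840×10⁷ m.
Transfer ellipse a_t = (r₁ + r₂)/2 = 9.828×10⁶ m.
At r₁: circular v_c1 = √(μ/r₁) = 3350 m/s; transfer-periapsis v_p = √[μ(2/r₁ − 1/a_t)] = 4253 m/s.
Δv₁ = v_p − v_c1 = 903.0 m/s.
= 0.903 km/s.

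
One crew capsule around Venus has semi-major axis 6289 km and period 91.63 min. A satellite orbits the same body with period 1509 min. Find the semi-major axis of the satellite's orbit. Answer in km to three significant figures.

a₂ ≈ 40700 km

Kepler's third law: a³ ∝ T², so a₂ = a₁ (T₂/T₁)^(2/3).
T₂/T₁ = 16.47, (T₂/T₁)^(2/3) = 6.473.
a₂ = 6289 × 6.473 = 40710 km.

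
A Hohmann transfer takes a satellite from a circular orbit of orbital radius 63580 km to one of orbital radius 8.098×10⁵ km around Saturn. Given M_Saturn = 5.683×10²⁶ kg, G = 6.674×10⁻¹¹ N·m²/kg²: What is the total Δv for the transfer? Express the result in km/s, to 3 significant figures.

Δv_total ≈ 13.1 km/s

μ = GM = 6.674×10⁻¹¹ × 5.683×10²⁶ = 3.793×10¹⁶ m³/s².
r₁ = 63580 km = 6.358×10⁷ m.
r₂ = 8.098×10⁵ km = 8.098×10⁸ m.
Transfer ellipse a_t = (r₁ + r₂)/2 = 4.367×10⁸ m.
At r₁: circular v_c1 = √(μ/r₁) = 24420 m/s; transfer-perikrone v_p = √[μ(2/r₁ − 1/a_t)] = 33260 m/s.
Δv₁ = v_p − v_c1 = 8836 m/s.
At r₂: circular v_c2 = √(μ/r₂) = 6844 m/s; transfer-apokrone v_a = √[μ(2/r₂ − 1/a_t)] = 2611 m/s.
Δv₂ = v_c2 − v_a = 4232 m/s.
Total Δv = Δv₁ + Δv₂ = 13070 m/s = 13.07 km/s.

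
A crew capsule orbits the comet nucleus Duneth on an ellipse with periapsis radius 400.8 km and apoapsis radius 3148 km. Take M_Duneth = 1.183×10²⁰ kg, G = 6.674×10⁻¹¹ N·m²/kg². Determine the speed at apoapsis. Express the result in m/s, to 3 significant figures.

v ≈ 23.8 m/s

μ = GM = 6.674×10⁻¹¹ × 1.183×10²⁰ = 7.895×10⁹ m³/s².
Semi-major axis a = (r_p + r_a)/2 = 1774.4 km = 1.774×10⁶ m.
Vis-viva: v² = μ(2/r − 1/a) = 7.895×10⁹ × (6.353×10⁻⁷ − 5.636×10⁻⁷) = 5.665×10² m²/s².
v = 23.80 m/s.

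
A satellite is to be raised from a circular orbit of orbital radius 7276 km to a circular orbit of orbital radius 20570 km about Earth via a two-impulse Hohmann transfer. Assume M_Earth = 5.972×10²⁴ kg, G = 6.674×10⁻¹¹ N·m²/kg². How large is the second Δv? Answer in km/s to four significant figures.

Δv ≈ 1.220 km/s

μ = GM = 6.674×10⁻¹¹ × 5.972×10²⁴ = 3.986×10¹⁴ m³/s².
r₁ = 7276 km = 7.276×10⁶ m.
r₂ = 20570 km = 2.057×10⁷ m.
Transfer ellipse a_t = (r₁ + r₂)/2 = 1.392×10⁷ m.
At r₁: circular v_c1 = √(μ/r₁) = 7401 m/s; transfer-perigee v_p = √[μ(2/r₁ − 1/a_t)] = 8996 m/s.
At r₂: circular v_c2 = √(μ/r₂) = 4402 m/s; transfer-apogee v_a = √[μ(2/r₂ − 1/a_t)] = 3182 m/s.
Δv₂ = v_c2 − v_a = 1220 m/s.
= 1.220 km/s.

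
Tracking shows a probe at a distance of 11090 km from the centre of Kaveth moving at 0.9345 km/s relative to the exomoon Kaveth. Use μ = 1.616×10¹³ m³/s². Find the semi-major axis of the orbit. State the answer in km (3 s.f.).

r = 1.109×10⁷ m.
Specific orbital energy ε = v²/2 − μ/r = (934.5)²/2 − 1.616×10¹³/1.109×10⁷ = -1.021×10⁶ J/kg.
Since ε = −μ/(2a), a = −μ/(2ε) = 7.918×10⁶ m = 7917.5 km.

a ≈ 7920 km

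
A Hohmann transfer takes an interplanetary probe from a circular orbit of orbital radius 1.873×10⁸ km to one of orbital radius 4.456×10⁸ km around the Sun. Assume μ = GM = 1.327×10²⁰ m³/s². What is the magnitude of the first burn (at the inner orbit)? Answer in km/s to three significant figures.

Δv ≈ 4.97 km/s

r₁ = 1.873×10⁸ km = 1.873×10¹¹ m.
r₂ = 4.456×10⁸ km = 4.456×10¹¹ m.
Transfer ellipse a_t = (r₁ + r₂)/2 = 3.164×10¹¹ m.
At r₁: circular v_c1 = √(μ/r₁) = 26620 m/s; transfer-perihelion v_p = √[μ(2/r₁ − 1/a_t)] = 31590 m/s.
Δv₁ = v_p − v_c1 = 4968 m/s.
= 4.968 km/s.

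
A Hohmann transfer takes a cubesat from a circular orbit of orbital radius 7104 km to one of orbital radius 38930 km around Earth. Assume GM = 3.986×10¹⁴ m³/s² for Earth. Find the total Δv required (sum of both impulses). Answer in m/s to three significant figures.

Δv_total ≈ 3670 m/s

r₁ = 7104 km = 7.104×10⁶ m.
r₂ = 38930 km = 3.893×10⁷ m.
Transfer ellipse a_t = (r₁ + r₂)/2 = 2.302×10⁷ m.
At r₁: circular v_c1 = √(μ/r₁) = 7491 m/s; transfer-perigee v_p = √[μ(2/r₁ − 1/a_t)] = 9742 m/s.
Δv₁ = v_p − v_c1 = 2251 m/s.
At r₂: circular v_c2 = √(μ/r₂) = 3200 m/s; transfer-apogee v_a = √[μ(2/r₂ − 1/a_t)] = 1778 m/s.
Δv₂ = v_c2 − v_a = 1422 m/s.
Total Δv = Δv₁ + Δv₂ = 3673 m/s.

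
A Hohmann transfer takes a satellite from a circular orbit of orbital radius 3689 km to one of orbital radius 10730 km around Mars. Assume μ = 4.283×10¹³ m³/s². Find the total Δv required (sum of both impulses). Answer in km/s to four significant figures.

r₁ = 3689 km = 3.689×10⁶ m.
r₂ = 10730 km = 1.073×10⁷ m.
Transfer ellipse a_t = (r₁ + r₂)/2 = 7.210×10⁶ m.
At r₁: circular v_c1 = √(μ/r₁) = 3407 m/s; transfer-periapsis v_p = √[μ(2/r₁ − 1/a_t)] = 4157 m/s.
Δv₁ = v_p − v_c1 = 749.5 m/s.
At r₂: circular v_c2 = √(μ/r₂) = 1998 m/s; transfer-apoapsis v_a = √[μ(2/r₂ − 1/a_t)] = 1429 m/s.
Δv₂ = v_c2 − v_a = 568.8 m/s.
Total Δv = Δv₁ + Δv₂ = 1318 m/s = 1.318 km/s.

Δv_total ≈ 1.318 km/s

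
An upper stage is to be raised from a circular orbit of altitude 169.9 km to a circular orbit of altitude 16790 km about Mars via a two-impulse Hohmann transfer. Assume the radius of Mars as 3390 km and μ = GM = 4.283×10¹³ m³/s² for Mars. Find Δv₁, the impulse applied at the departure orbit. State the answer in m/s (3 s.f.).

Δv ≈ 1050 m/s

r₁ = 3390 + 169.9 = 3559.9 km = 3.5599×10⁶ m.
r₂ = 3390 + 16790 = 20180 km = 2.0180×10⁷ m.
Transfer ellipse a_t = (r₁ + r₂)/2 = 1.187×10⁷ m.
At r₁: circular v_c1 = √(μ/r₁) = 3469 m/s; transfer-periapsis v_p = √[μ(2/r₁ − 1/a_t)] = 4523 m/s.
Δv₁ = v_p − v_c1 = 1054 m/s.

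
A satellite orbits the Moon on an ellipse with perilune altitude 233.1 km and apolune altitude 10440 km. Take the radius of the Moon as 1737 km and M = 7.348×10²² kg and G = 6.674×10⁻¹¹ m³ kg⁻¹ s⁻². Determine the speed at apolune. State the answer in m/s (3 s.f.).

μ = GM = 6.674×10⁻¹¹ × 7.348×10²² = 4.904×10¹² m³/s².
r_p = 1737 + 233.1 = 1970.1 km = 1.9701×10⁶ m.
r_a = 1737 + 10440 = 12177 km = 1.2177×10⁷ m.
Semi-major axis a = (r_p + r_a)/2 = 7073.6 km = 7.074×10⁶ m.
Vis-viva: v² = μ(2/r − 1/a) = 4.904×10¹² × (1.642×10⁻⁷ − 1.414×10⁻⁷) = 1.122×10⁵ m²/s².
v = 334.9 m/s.

v ≈ 335 m/s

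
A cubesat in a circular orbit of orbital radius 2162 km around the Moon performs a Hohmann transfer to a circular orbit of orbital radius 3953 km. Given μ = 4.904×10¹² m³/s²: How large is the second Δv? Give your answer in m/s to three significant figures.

r₁ = 2162 km = 2.162×10⁶ m.
r₂ = 3953 km = 3.953×10⁶ m.
Transfer ellipse a_t = (r₁ + r₂)/2 = 3.058×10⁶ m.
At r₁: circular v_c1 = √(μ/r₁) = 1506 m/s; transfer-perilune v_p = √[μ(2/r₁ − 1/a_t)] = 1712 m/s.
At r₂: circular v_c2 = √(μ/r₂) = 1114 m/s; transfer-apolune v_a = √[μ(2/r₂ − 1/a_t)] = 936.6 m/s.
Δv₂ = v_c2 − v_a = 177.2 m/s.

Δv ≈ 177 m/s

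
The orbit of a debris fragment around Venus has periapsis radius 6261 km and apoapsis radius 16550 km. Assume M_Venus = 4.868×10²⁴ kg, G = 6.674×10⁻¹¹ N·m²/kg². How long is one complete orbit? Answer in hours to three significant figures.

T ≈ 3.73 hours

μ = GM = 6.674×10⁻¹¹ × 4.868×10²⁴ = 3.249×10¹⁴ m³/s².
Semi-major axis a = (r_p + r_a)/2 = (6261.0 + 16550)/2 = 11406 km = 1.141×10⁷ m.
By Kepler's third law T = 2π√(a³/μ) = 2π × 2.137×10³ = 1.343×10⁴ s.
= 3.730 hours.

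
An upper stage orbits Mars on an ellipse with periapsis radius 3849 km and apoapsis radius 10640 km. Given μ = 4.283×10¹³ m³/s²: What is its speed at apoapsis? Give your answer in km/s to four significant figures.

v ≈ 1.462 km/s

Semi-major axis a = (r_p + r_a)/2 = 7244.5 km = 7.244×10⁶ m.
Vis-viva: v² = μ(2/r − 1/a) = 4.283×10¹³ × (1.880×10⁻⁷ − 1.380×10⁻⁷) = 2.139×10⁶ m²/s².
v = 1462 m/s = 1.462 km/s.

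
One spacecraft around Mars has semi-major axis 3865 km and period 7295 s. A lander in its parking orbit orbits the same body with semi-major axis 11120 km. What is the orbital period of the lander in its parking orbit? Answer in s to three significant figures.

Kepler's third law: T² ∝ a³, so T₂ = T₁ (a₂/a₁)^(3/2).
a₂/a₁ = 2.877, (a₂/a₁)^(3/2) = 4.880.
T₂ = 7295 × 4.880 = 35600 s.

T₂ ≈ 35600 s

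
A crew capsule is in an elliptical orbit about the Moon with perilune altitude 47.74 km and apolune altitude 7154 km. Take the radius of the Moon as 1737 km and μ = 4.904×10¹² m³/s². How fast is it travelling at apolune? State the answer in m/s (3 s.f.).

v ≈ 429 m/s

r_p = 1737 + 47.74 = 1784.7 km = 1.7847×10⁶ m.
r_a = 1737 + 7154 = 8891.0 km = 8.8910×10⁶ m.
Semi-major axis a = (r_p + r_a)/2 = 5337.9 km = 5.338×10⁶ m.
Vis-viva: v² = μ(2/r − 1/a) = 4.904×10¹² × (2.249×10⁻⁷ − 1.873×10⁻⁷) = 1.844×10⁵ m²/s².
v = 429.4 m/s.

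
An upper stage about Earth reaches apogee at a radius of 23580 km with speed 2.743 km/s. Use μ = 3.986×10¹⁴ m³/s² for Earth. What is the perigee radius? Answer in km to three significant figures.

perigee radius ≈ 6750 km

r_a = 2.358×10⁷ m.
Specific energy ε = v²/2 − μ/r = -1.314×10⁷ J/kg, so a = −μ/(2ε) = 1.516×10⁷ m.
The apsides satisfy r_p + r_a = 2a, so the perigee radius is 2a − r_a = 6.750×10⁶ m = 6749.9 km.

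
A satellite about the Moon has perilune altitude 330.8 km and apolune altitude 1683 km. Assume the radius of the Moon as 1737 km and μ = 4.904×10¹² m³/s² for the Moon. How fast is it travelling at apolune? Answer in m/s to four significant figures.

v ≈ 1040 m/s

r_p = 1737 + 330.8 = 2067.8 km = 2.0678×10⁶ m.
r_a = 1737 + 1683 = 3420.0 km = 3.4200×10⁶ m.
Semi-major axis a = (r_p + r_a)/2 = 2743.9 km = 2.744×10⁶ m.
Vis-viva: v² = μ(2/r − 1/a) = 4.904×10¹² × (5.848×10⁻⁷ − 3.644×10⁻⁷) = 1.081×10⁶ m²/s².
v = 1040 m/s.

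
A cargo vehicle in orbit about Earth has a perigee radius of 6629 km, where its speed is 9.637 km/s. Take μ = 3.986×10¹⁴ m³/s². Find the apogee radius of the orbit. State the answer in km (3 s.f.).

r_p = 6.629×10⁶ m.
Specific energy ε = v²/2 − μ/r = -1.369×10⁷ J/kg, so a = −μ/(2ε) = 1.455×10⁷ m.
The apsides satisfy r_p + r_a = 2a, so the apogee radius is 2a − r_p = 2.248×10⁷ m = 22479 km.

apogee radius ≈ 22500 km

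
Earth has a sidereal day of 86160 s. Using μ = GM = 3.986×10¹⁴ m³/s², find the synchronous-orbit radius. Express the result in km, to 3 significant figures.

r_sync ≈ 42200 km

A synchronous orbit has period T, so by Kepler's third law a = (μT²/4π²)^(1/3).
μT²/4π² = 3.986×10¹⁴ × (8.616×10⁴)² / 39.48 = 7.495×10²² m³.
a = 4.216×10⁷ m = 42163 km.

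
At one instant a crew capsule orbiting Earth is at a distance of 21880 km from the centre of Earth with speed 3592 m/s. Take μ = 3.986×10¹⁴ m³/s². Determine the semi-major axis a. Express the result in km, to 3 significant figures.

r = 2.188×10⁷ m.
Specific orbital energy ε = v²/2 − μ/r = (3592)²/2 − 3.986×10¹⁴/2.188×10⁷ = -1.177×10⁷ J/kg.
Since ε = −μ/(2a), a = −μ/(2ε) = 1.694×10⁷ m = 16938 km.

a ≈ 16900 km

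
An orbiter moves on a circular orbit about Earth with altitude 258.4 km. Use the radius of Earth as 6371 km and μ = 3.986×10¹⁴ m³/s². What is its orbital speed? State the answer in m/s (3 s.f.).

r = 6371 + 258.4 = 6629.4 km = 6.6294×10⁶ m.
For a circular orbit v = √(μ/r) = √(3.986×10¹⁴ / 6.629×10⁶) = √(6.013×10⁷) = 7754 m/s.

v ≈ 7750 m/s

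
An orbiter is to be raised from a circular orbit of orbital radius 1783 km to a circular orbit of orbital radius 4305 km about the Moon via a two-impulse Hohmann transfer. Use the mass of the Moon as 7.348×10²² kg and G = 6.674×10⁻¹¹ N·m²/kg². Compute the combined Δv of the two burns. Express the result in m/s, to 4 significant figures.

Δv_total ≈ 564.3 m/s

μ = GM = 6.674×10⁻¹¹ × 7.348×10²² = 4.904×10¹² m³/s².
r₁ = 1783 km = 1.783×10⁶ m.
r₂ = 4305 km = 4.305×10⁶ m.
Transfer ellipse a_t = (r₁ + r₂)/2 = 3.044×10⁶ m.
At r₁: circular v_c1 = √(μ/r₁) = 1658 m/s; transfer-perilune v_p = √[μ(2/r₁ − 1/a_t)] = 1972 m/s.
Δv₁ = v_p − v_c1 = 313.8 m/s.
At r₂: circular v_c2 = √(μ/r₂) = 1067 m/s; transfer-apolune v_a = √[μ(2/r₂ − 1/a_t)] = 816.9 m/s.
Δv₂ = v_c2 − v_a = 250.5 m/s.
Total Δv = Δv₁ + Δv₂ = 564.3 m/s.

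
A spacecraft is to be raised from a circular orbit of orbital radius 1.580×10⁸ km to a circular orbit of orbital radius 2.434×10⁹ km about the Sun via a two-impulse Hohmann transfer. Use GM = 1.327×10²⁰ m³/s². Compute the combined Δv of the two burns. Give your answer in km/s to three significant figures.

Δv_total ≈ 15.5 km/s

r₁ = 1.580×10⁸ km = 1.580×10¹¹ m.
r₂ = 2.434×10⁹ km = 2.434×10¹² m.
Transfer ellipse a_t = (r₁ + r₂)/2 = 1.296×10¹² m.
At r₁: circular v_c1 = √(μ/r₁) = 28980 m/s; transfer-perihelion v_p = √[μ(2/r₁ − 1/a_t)] = 39720 m/s.
Δv₁ = v_p − v_c1 = 10740 m/s.
At r₂: circular v_c2 = √(μ/r₂) = 7384 m/s; transfer-aphelion v_a = √[μ(2/r₂ − 1/a_t)] = 2578 m/s.
Δv₂ = v_c2 − v_a = 4806 m/s.
Total Δv = Δv₁ + Δv₂ = 15540 m/s = 15.54 km/s.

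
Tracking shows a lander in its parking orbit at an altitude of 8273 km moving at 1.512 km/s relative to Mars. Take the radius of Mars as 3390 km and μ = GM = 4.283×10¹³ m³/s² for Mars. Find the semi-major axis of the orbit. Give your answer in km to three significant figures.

a ≈ 8470 km

r = 3390 + 8273 = 11663 km = 1.166×10⁷ m.
Vis-viva rearranged: 1/a = 2/r − v²/μ = 1.715×10⁻⁷ − 5.338×10⁻⁸ = 1.181×10⁻⁷ m⁻¹.
a = 8.467×10⁶ m = 8467.0 km.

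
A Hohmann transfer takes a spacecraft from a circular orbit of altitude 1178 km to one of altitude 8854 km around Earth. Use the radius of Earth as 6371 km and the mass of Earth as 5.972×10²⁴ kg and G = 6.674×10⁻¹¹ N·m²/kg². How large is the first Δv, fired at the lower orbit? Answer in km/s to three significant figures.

μ = GM = 6.674×10⁻¹¹ × 5.972×10²⁴ = 3.986×10¹⁴ m³/s².
r₁ = 6371 + 1178 = 7549.0 km = 7.5490×10⁶ m.
r₂ = 6371 + 8854 = 15225 km = 1.5225×10⁷ m.
Transfer ellipse a_t = (r₁ + r₂)/2 = 1.139×10⁷ m.
At r₁: circular v_c1 = √(μ/r₁) = 7266 m/s; transfer-perigee v_p = √[μ(2/r₁ − 1/a_t)] = 8402 m/s.
Δv₁ = v_p − v_c1 = 1136 m/s.
= 1.136 km/s.

Δv ≈ 1.14 km/s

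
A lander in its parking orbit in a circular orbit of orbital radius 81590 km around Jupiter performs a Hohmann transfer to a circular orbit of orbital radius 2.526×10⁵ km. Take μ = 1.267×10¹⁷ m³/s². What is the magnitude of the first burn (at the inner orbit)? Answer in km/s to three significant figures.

Δv ≈ 9.04 km/s

r₁ = 81590 km = 8.159×10⁷ m.
r₂ = 2.526×10⁵ km = 2.526×10⁸ m.
Transfer ellipse a_t = (r₁ + r₂)/2 = 1.671×10⁸ m.
At r₁: circular v_c1 = √(μ/r₁) = 39410 m/s; transfer-perijove v_p = √[μ(2/r₁ − 1/a_t)] = 48450 m/s.
Δv₁ = v_p − v_c1 = 9045 m/s.
= 9.045 km/s.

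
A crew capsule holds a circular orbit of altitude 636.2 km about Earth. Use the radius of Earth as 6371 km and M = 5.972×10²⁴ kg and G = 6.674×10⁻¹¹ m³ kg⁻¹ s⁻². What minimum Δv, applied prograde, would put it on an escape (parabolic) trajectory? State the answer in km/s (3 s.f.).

Δv ≈ 3.12 km/s

μ = GM = 6.674×10⁻¹¹ × 5.972×10²⁴ = 3.986×10¹⁴ m³/s².
r = 6371 + 636.2 = 7007.2 km = 7.0072×10⁶ m.
Circular speed v_c = √(μ/r) = 7542 m/s.
Escape speed v_esc = √(2μ/r) = √2 × v_c = 10670 m/s.
Δv = v_esc − v_c = 3124 m/s = 3.124 km/s.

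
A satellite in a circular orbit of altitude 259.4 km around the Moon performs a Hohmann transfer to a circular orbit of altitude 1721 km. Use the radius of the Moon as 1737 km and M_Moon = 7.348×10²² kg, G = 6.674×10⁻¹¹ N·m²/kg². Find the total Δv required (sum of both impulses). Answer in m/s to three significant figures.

Δv_total ≈ 370 m/s

μ = GM = 6.674×10⁻¹¹ × 7.348×10²² = 4.904×10¹² m³/s².
r₁ = 1737 + 259.4 = 1996.4 km = 1.9964×10⁶ m.
r₂ = 1737 + 1721 = 3458.0 km = 3.4580×10⁶ m.
Transfer ellipse a_t = (r₁ + r₂)/2 = 2.727×10⁶ m.
At r₁: circular v_c1 = √(μ/r₁) = 1567 m/s; transfer-perilune v_p = √[μ(2/r₁ − 1/a_t)] = 1765 m/s.
Δv₁ = v_p − v_c1 = 197.5 m/s.
At r₂: circular v_c2 = √(μ/r₂) = 1191 m/s; transfer-apolune v_a = √[μ(2/r₂ − 1/a_t)] = 1019 m/s.
Δv₂ = v_c2 − v_a = 172.0 m/s.
Total Δv = Δv₁ + Δv₂ = 369.5 m/s.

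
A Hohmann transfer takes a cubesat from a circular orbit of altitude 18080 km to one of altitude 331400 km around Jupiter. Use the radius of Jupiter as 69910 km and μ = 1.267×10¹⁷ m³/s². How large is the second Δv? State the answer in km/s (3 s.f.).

Δv ≈ 7.11 km/s

r₁ = 69910 + 18080 = 87990 km = 8.7990×10⁷ m.
r₂ = 69910 + 331400 = 401310 km = 4.0131×10⁸ m.
Transfer ellipse a_t = (r₁ + r₂)/2 = 2.446×10⁸ m.
At r₁: circular v_c1 = √(μ/r₁) = 37950 m/s; transfer-perijove v_p = √[μ(2/r₁ − 1/a_t)] = 48600 m/s.
At r₂: circular v_c2 = √(μ/r₂) = 17770 m/s; transfer-apojove v_a = √[μ(2/r₂ − 1/a_t)] = 10660 m/s.
Δv₂ = v_c2 − v_a = 7112 m/s.
= 7.112 km/s.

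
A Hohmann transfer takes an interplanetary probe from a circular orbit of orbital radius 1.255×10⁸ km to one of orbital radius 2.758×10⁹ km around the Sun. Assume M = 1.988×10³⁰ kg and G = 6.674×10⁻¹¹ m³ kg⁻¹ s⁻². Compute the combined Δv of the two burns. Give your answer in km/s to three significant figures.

μ = GM = 6.674×10⁻¹¹ × 1.988×10³⁰ = 1.327×10²⁰ m³/s².
r₁ = 1.255×10⁸ km = 1.255×10¹¹ m.
r₂ = 2.758×10⁹ km = 2.758×10¹² m.
Transfer ellipse a_t = (r₁ + r₂)/2 = 1.442×10¹² m.
At r₁: circular v_c1 = √(μ/r₁) = 32510 m/s; transfer-perihelion v_p = √[μ(2/r₁ − 1/a_t)] = 44970 m/s.
Δv₁ = v_p − v_c1 = 12460 m/s.
At r₂: circular v_c2 = √(μ/r₂) = 6936 m/s; transfer-aphelion v_a = √[μ(2/r₂ − 1/a_t)] = 2046 m/s.
Δv₂ = v_c2 − v_a = 4890 m/s.
Total Δv = Δv₁ + Δv₂ = 17350 m/s = 17.35 km/s.

Δv_total ≈ 17.3 km/s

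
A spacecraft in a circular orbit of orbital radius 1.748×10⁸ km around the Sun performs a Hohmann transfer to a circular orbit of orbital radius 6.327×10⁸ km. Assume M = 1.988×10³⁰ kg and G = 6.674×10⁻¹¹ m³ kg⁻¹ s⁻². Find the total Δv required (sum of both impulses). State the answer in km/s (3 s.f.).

Δv_total ≈ 11.9 km/s

μ = GM = 6.674×10⁻¹¹ × 1.988×10³⁰ = 1.327×10²⁰ m³/s².
r₁ = 1.748×10⁸ km = 1.748×10¹¹ m.
r₂ = 6.327×10⁸ km = 6.327×10¹¹ m.
Transfer ellipse a_t = (r₁ + r₂)/2 = 4.038×10¹¹ m.
At r₁: circular v_c1 = √(μ/r₁) = 27550 m/s; transfer-perihelion v_p = √[μ(2/r₁ − 1/a_t)] = 34490 m/s.
Δv₁ = v_p − v_c1 = 6938 m/s.
At r₂: circular v_c2 = √(μ/r₂) = 14480 m/s; transfer-aphelion v_a = √[μ(2/r₂ − 1/a_t)] = 9528 m/s.
Δv₂ = v_c2 − v_a = 4953 m/s.
Total Δv = Δv₁ + Δv₂ = 11890 m/s = 11.89 km/s.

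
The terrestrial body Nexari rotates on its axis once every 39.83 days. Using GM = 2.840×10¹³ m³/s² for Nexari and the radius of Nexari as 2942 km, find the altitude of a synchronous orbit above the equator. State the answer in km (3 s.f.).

h_sync ≈ 2.01×10⁵ km

T = 39.83 days = 3.441×10⁶ s.
A synchronous orbit has period T, so by Kepler's third law a = (μT²/4π²)^(1/3).
μT²/4π² = 2.840×10¹³ × (3.441×10⁶)² / 39.48 = 8.519×10²⁴ m³.
a = 2.042×10⁸ m = 2.0424×10⁵ km.
Altitude h = a − R = 2.0424×10⁵ − 2942 = 2.0130×10⁵ km.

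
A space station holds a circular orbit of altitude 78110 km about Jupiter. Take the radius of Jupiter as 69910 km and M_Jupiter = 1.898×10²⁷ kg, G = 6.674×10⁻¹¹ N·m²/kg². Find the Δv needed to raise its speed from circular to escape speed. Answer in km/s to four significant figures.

Δv ≈ 12.12 km/s

μ = GM = 6.674×10⁻¹¹ × 1.898×10²⁷ = 1.267×10¹⁷ m³/s².
r = 69910 + 78110 = 148020 km = 1.4802×10⁸ m.
Circular speed v_c = √(μ/r) = 29250 m/s.
Escape speed v_esc = √(2μ/r) = √2 × v_c = 41370 m/s.
Δv = v_esc − v_c = 12120 m/s = 12.12 km/s.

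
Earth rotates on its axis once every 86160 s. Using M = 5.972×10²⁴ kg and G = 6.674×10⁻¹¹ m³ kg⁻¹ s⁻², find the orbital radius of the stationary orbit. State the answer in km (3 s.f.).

r_sync ≈ 42200 km

μ = GM = 6.674×10⁻¹¹ × 5.972×10²⁴ = 3.986×10¹⁴ m³/s².
A synchronous orbit has period T, so by Kepler's third law a = (μT²/4π²)^(1/3).
μT²/4π² = 3.986×10¹⁴ × (8.616×10⁴)² / 39.48 = 7.495×10²² m³.
a = 4.216×10⁷ m = 42162 km.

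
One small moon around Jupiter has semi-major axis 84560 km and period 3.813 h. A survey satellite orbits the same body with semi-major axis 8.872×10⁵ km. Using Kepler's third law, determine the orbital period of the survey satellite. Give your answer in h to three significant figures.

Kepler's third law: T² ∝ a³, so T₂ = T₁ (a₂/a₁)^(3/2).
a₂/a₁ = 10.49, (a₂/a₁)^(3/2) = 33.98.
T₂ = 3.813 × 33.98 = 129.6 h.

T₂ ≈ 130 h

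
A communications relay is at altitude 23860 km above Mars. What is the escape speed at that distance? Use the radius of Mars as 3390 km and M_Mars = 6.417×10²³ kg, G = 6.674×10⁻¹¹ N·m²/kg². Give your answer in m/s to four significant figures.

μ = GM = 6.674×10⁻¹¹ × 6.417×10²³ = 4.283×10¹³ m³/s².
r = 3390 + 23860 = 27250 km = 2.7250×10⁷ m.
Escape speed v_esc = √(2μ/r) = √(2 × 4.283×10¹³ / 2.725×10⁷) = √(3.143×10⁶) = 1773 m/s.

v_esc ≈ 1773 m/s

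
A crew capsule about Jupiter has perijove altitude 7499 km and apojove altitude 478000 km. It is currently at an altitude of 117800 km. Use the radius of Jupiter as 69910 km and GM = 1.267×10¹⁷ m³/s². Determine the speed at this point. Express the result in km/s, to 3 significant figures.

r_p = 69910 + 7499 = 77409 km = 7.7409×10⁷ m.
r_a = 69910 + 478000 = 547910 km = 5.4791×10⁸ m.
r = 69910 + 117800 = 1.8771×10⁵ km = 1.877×10⁸ m.
Semi-major axis a = (r_p + r_a)/2 = 3.1266×10⁵ km = 3.127×10⁸ m.
Vis-viva: v² = μ(2/r − 1/a) = 1.267×10¹⁷ × (1.065×10⁻⁸ − 3.198×10⁻⁹) = 9.447×10⁸ m²/s².
v = 30740 m/s = 30.74 km/s.

v ≈ 30.7 km/s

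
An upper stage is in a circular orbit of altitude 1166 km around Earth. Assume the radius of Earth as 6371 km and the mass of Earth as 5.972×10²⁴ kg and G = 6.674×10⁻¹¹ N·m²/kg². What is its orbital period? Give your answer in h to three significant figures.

μ = GM = 6.674×10⁻¹¹ × 5.972×10²⁴ = 3.986×10¹⁴ m³/s².
r = 6371 + 1166 = 7537.0 km = 7.5370×10⁶ m.
Kepler's third law: T = 2π√(r³/μ) = 2π√((7.537×10⁶)³ / 3.986×10¹⁴).
r³/μ = 1.074×10⁶ s², so T = 2π × 1.036×10³ = 6.512×10³ s.
Converting: 6.512×10³ s ÷ 3600 = 1.809 h.

T ≈ 1.81 h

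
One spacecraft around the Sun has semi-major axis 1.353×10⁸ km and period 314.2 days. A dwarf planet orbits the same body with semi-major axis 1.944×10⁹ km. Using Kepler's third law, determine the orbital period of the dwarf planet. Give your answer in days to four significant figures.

T₂ ≈ 17110 days

Kepler's third law: T² ∝ a³, so T₂ = T₁ (a₂/a₁)^(3/2).
a₂/a₁ = 14.37, (a₂/a₁)^(3/2) = 54.46.
T₂ = 314.2 × 54.46 = 17110 days.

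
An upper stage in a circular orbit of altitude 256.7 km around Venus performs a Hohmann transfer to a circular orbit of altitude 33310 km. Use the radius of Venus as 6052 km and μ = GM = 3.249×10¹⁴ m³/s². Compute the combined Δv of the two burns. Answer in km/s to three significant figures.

r₁ = 6052 + 256.7 = 6308.7 km = 6.3087×10⁶ m.
r₂ = 6052 + 33310 = 39362 km = 3.9362×10⁷ m.
Transfer ellipse a_t = (r₁ + r₂)/2 = 2.284×10⁷ m.
At r₁: circular v_c1 = √(μ/r₁) = 7176 m/s; transfer-periapsis v_p = √[μ(2/r₁ − 1/a_t)] = 9422 m/s.
Δv₁ = v_p − v_c1 = 2246 m/s.
At r₂: circular v_c2 = √(μ/r₂) = 2873 m/s; transfer-apoapsis v_a = √[μ(2/r₂ − 1/a_t)] = 1510 m/s.
Δv₂ = v_c2 − v_a = 1363 m/s.
Total Δv = Δv₁ + Δv₂ = 3608 m/s = 3.608 km/s.

Δv_total ≈ 3.61 km/s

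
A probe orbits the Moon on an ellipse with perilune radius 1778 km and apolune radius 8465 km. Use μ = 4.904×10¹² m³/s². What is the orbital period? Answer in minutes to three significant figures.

T ≈ 548 minutes

Semi-major axis a = (r_p + r_a)/2 = (1778.0 + 8465.0)/2 = 5121.5 km = 5.122×10⁶ m.
By Kepler's third law T = 2π√(a³/μ) = 2π × 5.234×10³ = 3.289×10⁴ s.
= 548.1 minutes.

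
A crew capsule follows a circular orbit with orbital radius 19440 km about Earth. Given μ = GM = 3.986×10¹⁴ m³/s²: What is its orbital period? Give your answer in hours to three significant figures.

r = 19440 km = 1.944×10⁷ m.
Kepler's third law: T = 2π√(r³/μ) = 2π√((1.944×10⁷)³ / 3.986×10¹⁴).
r³/μ = 1.843×10⁷ s², so T = 2π × 4.293×10³ = 2.697×10⁴ s.
Converting: 2.697×10⁴ s ÷ 3600 = 7.493 hours.

T ≈ 7.49 hours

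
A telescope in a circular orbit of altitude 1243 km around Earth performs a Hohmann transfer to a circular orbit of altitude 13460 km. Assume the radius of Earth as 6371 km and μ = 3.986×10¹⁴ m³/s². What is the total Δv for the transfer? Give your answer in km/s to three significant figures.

Δv_total ≈ 2.61 km/s

r₁ = 6371 + 1243 = 7614.0 km = 7.6140×10⁶ m.
r₂ = 6371 + 13460 = 19831 km = 1.9831×10⁷ m.
Transfer ellipse a_t = (r₁ + r₂)/2 = 1.372×10⁷ m.
At r₁: circular v_c1 = √(μ/r₁) = 7235 m/s; transfer-perigee v_p = √[μ(2/r₁ − 1/a_t)] = 8698 m/s.
Δv₁ = v_p − v_c1 = 1463 m/s.
At r₂: circular v_c2 = √(μ/r₂) = 4483 m/s; transfer-apogee v_a = √[μ(2/r₂ − 1/a_t)] = 3340 m/s.
Δv₂ = v_c2 − v_a = 1144 m/s.
Total Δv = Δv₁ + Δv₂ = 2606 m/s = 2.606 km/s.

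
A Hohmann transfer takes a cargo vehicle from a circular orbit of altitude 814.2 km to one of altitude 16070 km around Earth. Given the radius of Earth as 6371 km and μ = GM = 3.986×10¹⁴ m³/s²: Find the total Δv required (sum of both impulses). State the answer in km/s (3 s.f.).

r₁ = 6371 + 814.2 = 7185.2 km = 7.1852×10⁶ m.
r₂ = 6371 + 16070 = 22441 km = 2.2441×10⁷ m.
Transfer ellipse a_t = (r₁ + r₂)/2 = 1.481×10⁷ m.
At r₁: circular v_c1 = √(μ/r₁) = 7448 m/s; transfer-perigee v_p = √[μ(2/r₁ − 1/a_t)] = 9167 m/s.
Δv₁ = v_p − v_c1 = 1719 m/s.
At r₂: circular v_c2 = √(μ/r₂) = 4215 m/s; transfer-apogee v_a = √[μ(2/r₂ − 1/a_t)] = 2935 m/s.
Δv₂ = v_c2 − v_a = 1279 m/s.
Total Δv = Δv₁ + Δv₂ = 2999 m/s = 2.999 km/s.

Δv_total ≈ 3.00 km/s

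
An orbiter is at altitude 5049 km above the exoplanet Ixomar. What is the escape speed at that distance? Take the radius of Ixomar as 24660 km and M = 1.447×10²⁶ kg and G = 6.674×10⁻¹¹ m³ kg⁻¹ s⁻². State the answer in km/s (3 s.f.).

v_esc ≈ 25.5 km/s

μ = GM = 6.674×10⁻¹¹ × 1.447×10²⁶ = 9.657×10¹⁵ m³/s².
r = 24660 + 5049 = 29709 km = 2.9709×10⁷ m.
Escape speed v_esc = √(2μ/r) = √(2 × 9.657×10¹⁵ / 2.971×10⁷) = √(6.501×10⁸) = 25500 m/s.
= 25.50 km/s.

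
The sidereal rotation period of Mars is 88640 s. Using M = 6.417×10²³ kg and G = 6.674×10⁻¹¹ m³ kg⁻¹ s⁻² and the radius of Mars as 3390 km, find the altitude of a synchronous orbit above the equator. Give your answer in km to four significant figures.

h_sync ≈ 17040 km

μ = GM = 6.674×10⁻¹¹ × 6.417×10²³ = 4.283×10¹³ m³/s².
A synchronous orbit has period T, so by Kepler's third law a = (μT²/4π²)^(1/3).
μT²/4π² = 4.283×10¹³ × (8.864×10⁴)² / 39.48 = 8.524×10²¹ m³.
a = 2.043×10⁷ m = 20427 km.
Altitude h = a − R = 20427 − 3390 = 17037 km.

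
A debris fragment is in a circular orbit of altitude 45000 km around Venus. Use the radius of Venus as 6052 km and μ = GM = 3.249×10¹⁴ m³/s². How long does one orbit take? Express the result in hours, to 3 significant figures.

T ≈ 35.3 hours

r = 6052 + 45000 = 51052 km = 5.1052×10⁷ m.
Kepler's third law: T = 2π√(r³/μ) = 2π√((5.105×10⁷)³ / 3.249×10¹⁴).
r³/μ = 4.095×10⁸ s², so T = 2π × 2.024×10⁴ = 1.272×10⁵ s.
Converting: 1.272×10⁵ s ÷ 3600 = 35.32 hours.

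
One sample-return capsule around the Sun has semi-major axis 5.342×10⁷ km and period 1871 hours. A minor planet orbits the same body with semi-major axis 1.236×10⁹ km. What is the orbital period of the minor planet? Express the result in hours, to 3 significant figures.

Kepler's third law: T² ∝ a³, so T₂ = T₁ (a₂/a₁)^(3/2).
a₂/a₁ = 23.14, (a₂/a₁)^(3/2) = 111.3.
T₂ = 1871 × 111.3 = 2.082×10⁵ hours.

T₂ ≈ 2.08×10⁵ hours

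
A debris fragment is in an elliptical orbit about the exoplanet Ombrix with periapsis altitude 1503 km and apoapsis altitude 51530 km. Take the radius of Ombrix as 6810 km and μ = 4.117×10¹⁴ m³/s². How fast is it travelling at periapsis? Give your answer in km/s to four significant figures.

r_p = 6810 + 1503 = 8313.0 km = 8.3130×10⁶ m.
r_a = 6810 + 51530 = 58340 km = 5.8340×10⁷ m.
Semi-major axis a = (r_p + r_a)/2 = 33326 km = 3.333×10⁷ m.
Vis-viva: v² = μ(2/r − 1/a) = 4.117×10¹⁴ × (2.406×10⁻⁷ − 3.001×10⁻⁸) = 8.670×10⁷ m²/s².
v = 9311 m/s = 9.311 km/s.

v ≈ 9.311 km/s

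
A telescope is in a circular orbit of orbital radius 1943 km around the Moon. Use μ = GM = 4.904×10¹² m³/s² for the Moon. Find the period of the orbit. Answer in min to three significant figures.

r = 1943 km = 1.943×10⁶ m.
Kepler's third law: T = 2π√(r³/μ) = 2π√((1.943×10⁶)³ / 4.904×10¹²).
r³/μ = 1.496×10⁶ s², so T = 2π × 1.223×10³ = 7.684×10³ s.
Converting: 7.684×10³ s ÷ 60.00 = 128.1 min.

T ≈ 128 min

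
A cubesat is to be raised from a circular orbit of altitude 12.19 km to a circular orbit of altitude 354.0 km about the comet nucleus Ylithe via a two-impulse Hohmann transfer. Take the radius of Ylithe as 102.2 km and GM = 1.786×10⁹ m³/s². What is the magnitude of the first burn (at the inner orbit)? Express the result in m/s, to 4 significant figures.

r₁ = 102.2 + 12.19 = 114.39 km = 1.1439×10⁵ m.
r₂ = 102.2 + 354.0 = 456.20 km = 4.5620×10⁵ m.
Transfer ellipse a_t = (r₁ + r₂)/2 = 2.853×10⁵ m.
At r₁: circular v_c1 = √(μ/r₁) = 125.0 m/s; transfer-periapsis v_p = √[μ(2/r₁ − 1/a_t)] = 158.0 m/s.
Δv₁ = v_p − v_c1 = 33.05 m/s.

Δv ≈ 33.05 m/s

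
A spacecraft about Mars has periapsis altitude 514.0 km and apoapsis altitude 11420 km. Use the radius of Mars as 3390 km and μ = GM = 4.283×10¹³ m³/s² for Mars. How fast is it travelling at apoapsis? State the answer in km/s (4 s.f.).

v ≈ 1.098 km/s

r_p = 3390 + 514.0 = 3904.0 km = 3.9040×10⁶ m.
r_a = 3390 + 11420 = 14810 km = 1.4810×10⁷ m.
Semi-major axis a = (r_p + r_a)/2 = 9357.0 km = 9.357×10⁶ m.
Vis-viva: v² = μ(2/r − 1/a) = 4.283×10¹³ × (1.350×10⁻⁷ − 1.069×10⁻⁷) = 1.207×10⁶ m²/s².
v = 1098 m/s = 1.098 km/s.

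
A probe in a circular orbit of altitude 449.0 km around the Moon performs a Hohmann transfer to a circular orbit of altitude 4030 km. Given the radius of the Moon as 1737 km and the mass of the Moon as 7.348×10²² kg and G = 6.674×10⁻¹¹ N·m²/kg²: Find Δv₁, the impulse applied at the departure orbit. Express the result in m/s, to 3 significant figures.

μ = GM = 6.674×10⁻¹¹ × 7.348×10²² = 4.904×10¹² m³/s².
r₁ = 1737 + 449.0 = 2186.0 km = 2.1860×10⁶ m.
r₂ = 1737 + 4030 = 5767.0 km = 5.7670×10⁶ m.
Transfer ellipse a_t = (r₁ + r₂)/2 = 3.976×10⁶ m.
At r₁: circular v_c1 = √(μ/r₁) = 1498 m/s; transfer-perilune v_p = √[μ(2/r₁ − 1/a_t)] = 1804 m/s.
Δv₁ = v_p − v_c1 = 306.0 m/s.

Δv ≈ 306 m/s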